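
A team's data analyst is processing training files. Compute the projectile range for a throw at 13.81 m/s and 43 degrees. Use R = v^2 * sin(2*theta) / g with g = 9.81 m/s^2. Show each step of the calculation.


Two times the angle = 86 degrees
sin(86) = 0.997564
R = 190.7161 * 0.997564 / 9.81 = 19.394 m

19.394 m


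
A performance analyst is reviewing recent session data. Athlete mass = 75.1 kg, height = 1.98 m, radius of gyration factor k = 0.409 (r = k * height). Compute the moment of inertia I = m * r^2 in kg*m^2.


r = k * height = 0.409 * 1.98 = 0.80982 m
r^2 = 0.80982^2 = 0.655808
I = 75.1 * 0.655808 = 49.251 kg*m^2

49.251 kg*m^2


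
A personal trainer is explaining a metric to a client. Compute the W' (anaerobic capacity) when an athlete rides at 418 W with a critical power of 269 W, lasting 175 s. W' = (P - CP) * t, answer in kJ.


Above-CP power = 149 W
Duration = 175 s
W' = 149 * 175 = 26075 J
Convert: 26075 / 1000 = 26.075 kJ

26.075 kJ


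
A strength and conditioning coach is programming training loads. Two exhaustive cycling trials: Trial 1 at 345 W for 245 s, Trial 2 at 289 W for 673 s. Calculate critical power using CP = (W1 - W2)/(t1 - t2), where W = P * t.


W1 = 345 * 245 = 84525 J
W2 = 289 * 673 = 194497 J
CP = (84525 - 194497) / (245 - 673)
= -109972 / -428
= 256.94 W

256.94 W


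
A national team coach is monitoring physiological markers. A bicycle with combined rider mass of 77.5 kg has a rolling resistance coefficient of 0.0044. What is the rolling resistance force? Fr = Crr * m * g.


Fr = 0.0044 * 77.5 * 9.81
= 0.341 * 9.81
= 3.345 N

3.345 N


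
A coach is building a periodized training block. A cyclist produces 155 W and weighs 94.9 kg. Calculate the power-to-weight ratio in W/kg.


P/W = power / mass
= 155 / 94.9
= 1.633 W/kg

1.633 W/kg


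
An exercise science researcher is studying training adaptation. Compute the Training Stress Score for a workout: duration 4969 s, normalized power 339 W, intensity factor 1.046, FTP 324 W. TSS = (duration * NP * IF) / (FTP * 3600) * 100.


Product = 4969 * 339 * 1.046 = 1761977.586
Base = 324 * 3600 = 1166400
TSS = 1761977.586 / 1166400 * 100 = 151.06

151.06 TSS


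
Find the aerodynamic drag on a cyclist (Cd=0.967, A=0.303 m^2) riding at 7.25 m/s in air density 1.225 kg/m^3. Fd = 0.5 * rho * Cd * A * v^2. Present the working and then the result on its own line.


Fd = 0.5 * 1.225 * 0.967 * 0.303 * 7.25^2
= 0.5 * 1.225 * 0.967 * 0.303 * 52.5625
= 9.433 N

9.433 N


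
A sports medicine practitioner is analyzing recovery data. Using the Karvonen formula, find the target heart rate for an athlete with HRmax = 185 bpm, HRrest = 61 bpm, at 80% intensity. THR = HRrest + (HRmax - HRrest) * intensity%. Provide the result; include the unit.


HRR = 185 - 61 = 124
THR = 61 + 124 * 0.8
= 61 + 99.2
= 160.2 bpm

160.2 bpm


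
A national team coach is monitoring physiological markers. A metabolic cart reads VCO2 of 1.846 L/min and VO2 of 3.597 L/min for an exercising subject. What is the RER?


RER = VCO2 / VO2 = 1.846 / 3.597 = 0.5132

0.5132


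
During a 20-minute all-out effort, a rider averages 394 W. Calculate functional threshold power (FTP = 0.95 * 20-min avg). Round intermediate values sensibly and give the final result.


FTP = 0.95 * 394
= 374.3 W

374.3 W


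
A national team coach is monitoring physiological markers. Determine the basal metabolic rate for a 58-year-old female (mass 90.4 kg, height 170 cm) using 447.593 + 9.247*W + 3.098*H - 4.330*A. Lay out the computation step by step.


BMR = 447.593 + 9.247*90.4 + 3.098*170 - 4.330*58
= 1559.04 kcal/day

1559.04 kcal/day


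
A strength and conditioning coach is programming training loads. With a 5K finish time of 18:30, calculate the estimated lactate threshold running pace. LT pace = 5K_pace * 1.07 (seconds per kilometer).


Race duration = 1110 s for 5 km
Average pace = 1110 / 5 = 222.0 s/km
LT pace = 222.0 * 1.07
= 237.54 s/km

237.54 s/km


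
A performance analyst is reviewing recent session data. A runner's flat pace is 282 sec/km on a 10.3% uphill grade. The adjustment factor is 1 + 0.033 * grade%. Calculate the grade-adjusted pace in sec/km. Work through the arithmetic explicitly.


Factor = 1 + 0.033 * 10.3 = 1.3399
Adjusted pace = 282 * 1.3399
= 377.85 sec/km

377.85 s/km


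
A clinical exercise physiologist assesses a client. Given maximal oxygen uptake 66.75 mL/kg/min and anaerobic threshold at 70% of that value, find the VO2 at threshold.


Percentage as decimal = 0.7
VO2 at AT = 66.75 * 0.7 = 46.73 mL/kg/min

46.73 mL/kg/min


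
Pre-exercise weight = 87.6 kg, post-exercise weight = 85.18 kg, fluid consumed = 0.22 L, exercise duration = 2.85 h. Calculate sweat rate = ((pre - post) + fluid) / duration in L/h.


Weight loss = 87.6 - 85.18 = 2.42 kg (approx L)
Total sweat = 2.42 + 0.22 = 2.64 L
Sweat rate = 2.64 / 2.85 = 0.926 L/h

0.926 L/h


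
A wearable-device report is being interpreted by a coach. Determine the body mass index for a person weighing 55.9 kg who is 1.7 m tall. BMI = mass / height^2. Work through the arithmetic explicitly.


BMI = mass / height^2
= 55.9 / 1.7^2
= 55.9 / 2.89
= 19.34 kg/m^2

19.34 kg/m^2


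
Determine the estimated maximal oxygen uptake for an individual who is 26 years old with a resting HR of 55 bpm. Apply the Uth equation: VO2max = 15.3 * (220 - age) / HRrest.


HRmax = 220 - 26 = 194
VO2max = 15.3 * (194 / 55)
= 15.3 * 3.5273
= 53.97 mL/kg/min

53.97 mL/kg/min


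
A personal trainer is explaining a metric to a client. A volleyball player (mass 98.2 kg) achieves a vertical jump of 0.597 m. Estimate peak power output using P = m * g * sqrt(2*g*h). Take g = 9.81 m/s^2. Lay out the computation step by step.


2 * g * h = 2 * 9.81 * 0.597 = 11.71314
sqrt(11.71314) = 3.422446 m/s
P = 98.2 * 9.81 * 3.422446 = 3296.99 W

3296.99 W


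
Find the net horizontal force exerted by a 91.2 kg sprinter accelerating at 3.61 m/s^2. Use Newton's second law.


Newton's second law: F = m * a
F = 91.2 * 3.61 = 329.23 N

329.23 N


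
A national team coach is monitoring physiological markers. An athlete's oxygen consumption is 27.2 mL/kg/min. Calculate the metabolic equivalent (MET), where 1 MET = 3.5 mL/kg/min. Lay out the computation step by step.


MET = VO2 / 3.5
= 27.2 / 3.5
= 7.77 METs

7.77 METs


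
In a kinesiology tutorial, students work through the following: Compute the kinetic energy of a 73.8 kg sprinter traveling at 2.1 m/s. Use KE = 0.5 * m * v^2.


Velocity squared = 4.41
KE = 0.5 * 73.8 * 4.41 = 162.73 J

162.73 J


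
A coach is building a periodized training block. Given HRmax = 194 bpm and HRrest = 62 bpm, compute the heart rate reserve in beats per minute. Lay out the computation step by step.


Heart rate reserve = maximum HR minus resting HR
HRR = 194 - 62 = 132 bpm

132 bpm


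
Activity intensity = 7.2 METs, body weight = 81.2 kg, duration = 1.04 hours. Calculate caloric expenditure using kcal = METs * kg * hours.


kcal = 7.2 * 81.2 * 1.04
= 584.64 * 1.04
= 608.03 kcal

608.03 kcal


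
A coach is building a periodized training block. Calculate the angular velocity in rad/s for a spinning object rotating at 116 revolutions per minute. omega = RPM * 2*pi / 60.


omega = RPM * 2*pi / 60
= 116 * 6.28318531 / 60
= 12.147 rad/s

12.147 rad/s


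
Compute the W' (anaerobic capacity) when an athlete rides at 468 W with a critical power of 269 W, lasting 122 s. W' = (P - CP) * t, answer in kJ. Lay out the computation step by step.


Above-CP power = 199 W
Duration = 122 s
W' = 199 * 122 = 24278 J
Convert: 24278 / 1000 = 24.278 kJ

24.278 kJ


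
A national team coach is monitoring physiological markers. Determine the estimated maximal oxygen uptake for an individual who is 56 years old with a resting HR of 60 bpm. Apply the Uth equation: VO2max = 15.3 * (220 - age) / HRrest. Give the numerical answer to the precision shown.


HRmax = 220 - 56 = 164
VO2max = 15.3 * (164 / 60)
= 15.3 * 2.7333
= 41.82 mL/kg/min

41.82 mL/kg/min


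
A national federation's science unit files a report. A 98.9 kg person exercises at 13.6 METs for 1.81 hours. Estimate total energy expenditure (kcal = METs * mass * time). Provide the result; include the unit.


Energy = METs * mass(kg) * time(h)
= 13.6 * 98.9 * 1.81
= 2434.52 kcal

2434.52 kcal


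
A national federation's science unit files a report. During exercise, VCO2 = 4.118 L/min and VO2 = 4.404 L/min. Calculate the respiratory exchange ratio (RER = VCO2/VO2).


RER = VCO2 / VO2
= 4.118 / 4.404
= 0.9351

0.9351


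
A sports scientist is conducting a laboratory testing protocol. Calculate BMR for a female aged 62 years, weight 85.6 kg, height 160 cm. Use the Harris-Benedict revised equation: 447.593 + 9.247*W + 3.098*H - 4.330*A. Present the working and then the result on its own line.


Substituting values:
W term = 9.247 * 85.6 = 791.5432
H term = 3.098 * 160 = 495.68
A term = 4.330 * 62 = 268.46
BMR = 1466.36 kcal/day

1466.36 kcal/day


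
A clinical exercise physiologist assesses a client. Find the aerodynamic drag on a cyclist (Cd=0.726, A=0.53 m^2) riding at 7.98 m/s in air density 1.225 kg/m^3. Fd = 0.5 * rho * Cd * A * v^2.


Fd = 0.5 * 1.225 * 0.726 * 0.53 * 7.98^2
= 0.5 * 1.225 * 0.726 * 0.53 * 63.6804
= 15.008 N

15.008 N


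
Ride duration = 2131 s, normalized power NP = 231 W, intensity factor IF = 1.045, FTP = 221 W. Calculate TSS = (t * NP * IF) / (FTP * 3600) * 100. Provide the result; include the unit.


Numerator = 2131 * 231 * 1.045 = 514412.745
Denominator = 221 * 3600 = 795600
TSS = 514412.745 / 795600 * 100
= 64.66

64.66 TSS


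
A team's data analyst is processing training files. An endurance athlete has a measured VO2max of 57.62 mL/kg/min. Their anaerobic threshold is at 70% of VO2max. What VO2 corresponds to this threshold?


Anaerobic threshold VO2 = VO2max * 70%
= 57.62 * 0.7
= 40.33 mL/kg/min

40.33 mL/kg/min


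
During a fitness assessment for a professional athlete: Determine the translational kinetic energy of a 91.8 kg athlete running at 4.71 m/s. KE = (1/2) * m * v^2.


KE = 0.5 * m * v^2
= 0.5 * 91.8 * 4.71^2
= 0.5 * 91.8 * 22.1841
= 1018.25 J

1018.25 J


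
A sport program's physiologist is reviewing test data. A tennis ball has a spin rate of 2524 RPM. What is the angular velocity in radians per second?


Convert RPM to rad/s: multiply by 2*pi and divide by 60
omega = 2524 * 2 * pi / 60
= 264.313 rad/s

264.313 rad/s


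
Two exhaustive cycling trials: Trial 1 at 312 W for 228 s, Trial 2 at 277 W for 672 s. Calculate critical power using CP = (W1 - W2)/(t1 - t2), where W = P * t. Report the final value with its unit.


W1 = 312 * 228 = 71136 J
W2 = 277 * 672 = 186144 J
CP = (71136 - 186144) / (228 - 672)
= -115008 / -444
= 259.03 W

259.03 W


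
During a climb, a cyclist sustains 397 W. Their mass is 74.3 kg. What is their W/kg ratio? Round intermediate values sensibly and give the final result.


Power-to-weight = 397 W / 74.3 kg
= 5.343 W/kg

5.343 W/kg


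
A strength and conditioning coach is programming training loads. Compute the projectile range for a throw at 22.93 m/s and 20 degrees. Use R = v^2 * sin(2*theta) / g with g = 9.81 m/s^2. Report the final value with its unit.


Two times the angle = 40 degrees
sin(40) = 0.642788
R = 525.7849 * 0.642788 / 9.81 = 34.451 m

34.451 m


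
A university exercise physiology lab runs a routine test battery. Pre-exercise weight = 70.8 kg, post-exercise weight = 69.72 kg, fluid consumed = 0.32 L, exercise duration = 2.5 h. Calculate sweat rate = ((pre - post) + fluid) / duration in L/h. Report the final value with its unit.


Weight loss = 70.8 - 69.72 = 1.08 kg (approx L)
Total sweat = 1.08 + 0.32 = 1.4 L
Sweat rate = 1.4 / 2.5 = 0.56 L/h

0.56 L/h


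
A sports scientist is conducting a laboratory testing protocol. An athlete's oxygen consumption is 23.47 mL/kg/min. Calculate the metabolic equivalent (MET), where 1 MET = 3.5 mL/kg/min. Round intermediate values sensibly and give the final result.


MET = VO2 / 3.5
= 23.47 / 3.5
= 6.71 METs

6.71 METs


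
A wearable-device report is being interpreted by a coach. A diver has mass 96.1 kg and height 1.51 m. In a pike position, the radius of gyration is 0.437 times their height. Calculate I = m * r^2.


r = 0.437 * 1.51 = 0.65987 m
I = m * r^2 = 96.1 * 0.435428 = 41.845 kg*m^2

41.845 kg*m^2


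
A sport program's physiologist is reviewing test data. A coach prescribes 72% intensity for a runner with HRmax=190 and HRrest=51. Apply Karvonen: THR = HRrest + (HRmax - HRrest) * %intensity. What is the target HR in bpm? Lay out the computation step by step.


Heart rate reserve = 190 - 51 = 139
Intensity fraction = 72 / 100 = 0.72
THR = 51 + 139 * 0.72 = 151.08 bpm

151.08 bpm


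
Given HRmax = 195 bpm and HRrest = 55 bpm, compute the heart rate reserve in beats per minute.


Heart rate reserve = maximum HR minus resting HR
HRR = 195 - 55 = 140 bpm

140 bpm


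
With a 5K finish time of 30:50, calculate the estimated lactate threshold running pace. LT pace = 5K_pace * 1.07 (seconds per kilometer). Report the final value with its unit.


Race duration = 1850 s for 5 km
Average pace = 1850 / 5 = 370.0 s/km
LT pace = 370.0 * 1.07
= 395.9 s/km

395.9 s/km


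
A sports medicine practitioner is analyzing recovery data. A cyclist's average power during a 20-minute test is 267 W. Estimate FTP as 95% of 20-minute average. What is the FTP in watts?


FTP = 20-min power * 0.95
= 267 * 0.95
= 253.65 W

253.65 W


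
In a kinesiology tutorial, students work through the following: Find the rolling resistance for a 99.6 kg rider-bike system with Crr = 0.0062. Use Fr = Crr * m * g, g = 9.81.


m * g = 99.6 * 9.81 = 977.076 N
Fr = 0.0062 * 977.076 = 6.058 N

6.058 N


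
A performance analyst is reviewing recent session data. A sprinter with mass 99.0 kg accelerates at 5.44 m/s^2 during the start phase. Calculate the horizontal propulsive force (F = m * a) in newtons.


F = m * a
= 99.0 * 5.44
= 538.56 N

538.56 N


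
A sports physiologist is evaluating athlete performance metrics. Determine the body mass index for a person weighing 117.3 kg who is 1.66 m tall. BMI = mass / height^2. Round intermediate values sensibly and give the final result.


BMI = mass / height^2
= 117.3 / 1.66^2
= 117.3 / 2.7556
= 42.57 kg/m^2

42.57 kg/m^2


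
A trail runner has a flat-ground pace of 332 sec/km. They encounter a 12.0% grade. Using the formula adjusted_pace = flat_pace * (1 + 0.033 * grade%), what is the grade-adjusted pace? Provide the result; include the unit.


Grade factor = 1 + 0.033 * 12.0 = 1.396
Adjusted = 332 * 1.396 = 463.47 sec/km

463.47 s/km


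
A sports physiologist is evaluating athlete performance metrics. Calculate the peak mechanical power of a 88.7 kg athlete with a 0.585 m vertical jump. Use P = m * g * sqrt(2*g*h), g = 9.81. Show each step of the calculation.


First, sqrt(2gh) = sqrt(2 * 9.81 * 0.585)
= sqrt(11.4777) = 3.387875 m/s
Power = 88.7 * 9.81 * 3.387875 = 2947.95 W

2947.95 W


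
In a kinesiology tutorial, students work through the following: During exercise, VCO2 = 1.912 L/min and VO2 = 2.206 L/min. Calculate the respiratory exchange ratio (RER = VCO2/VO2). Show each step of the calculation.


RER = VCO2 / VO2
= 1.912 / 2.206
= 0.8667

0.8667


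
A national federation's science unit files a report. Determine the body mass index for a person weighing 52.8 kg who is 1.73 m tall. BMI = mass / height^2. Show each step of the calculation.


BMI = mass / height^2
= 52.8 / 1.73^2
= 52.8 / 2.9929
= 17.64 kg/m^2

17.64 kg/m^2


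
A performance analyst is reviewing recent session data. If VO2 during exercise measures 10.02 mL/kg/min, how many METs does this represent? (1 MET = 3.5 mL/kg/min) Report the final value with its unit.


METs = VO2 / 3.5 = 10.02 / 3.5 = 2.86

2.86 METs


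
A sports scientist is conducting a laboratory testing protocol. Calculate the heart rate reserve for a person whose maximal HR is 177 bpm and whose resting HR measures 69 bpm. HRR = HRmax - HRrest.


HRmax = 177 bpm
HRrest = 69 bpm
HRR = 177 - 69 = 108 bpm

108 bpm


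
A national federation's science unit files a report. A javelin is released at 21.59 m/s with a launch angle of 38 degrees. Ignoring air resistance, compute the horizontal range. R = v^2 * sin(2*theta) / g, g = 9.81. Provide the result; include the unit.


Launch speed squared = 466.1281
sin(2 * 38 deg) = 0.970296
Range = 466.1281 * 0.970296 / 9.81
= 46.104 m

46.104 m


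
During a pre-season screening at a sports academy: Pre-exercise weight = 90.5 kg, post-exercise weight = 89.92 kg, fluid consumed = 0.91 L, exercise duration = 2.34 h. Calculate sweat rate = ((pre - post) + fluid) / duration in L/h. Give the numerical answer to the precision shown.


Weight loss = 90.5 - 89.92 = 0.58 kg (approx L)
Total sweat = 0.58 + 0.91 = 1.49 L
Sweat rate = 1.49 / 2.34 = 0.637 L/h

0.637 L/h


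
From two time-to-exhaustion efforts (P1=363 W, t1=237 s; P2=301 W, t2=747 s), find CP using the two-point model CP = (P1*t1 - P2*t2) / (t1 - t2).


Work in trial 1 = 86031 J
Work in trial 2 = 224847 J
Delta work = -138816 J
Delta time = -510 s
CP = -138816 / -510 = 272.19 W

272.19 W


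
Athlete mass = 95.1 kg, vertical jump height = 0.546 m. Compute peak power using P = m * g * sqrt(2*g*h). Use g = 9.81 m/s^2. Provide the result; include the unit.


sqrt(2 * 9.81 * 0.546) = sqrt(10.71252) = 3.272999 m/s
P = 95.1 * 9.81 * 3.272999
= 3053.48 W

3053.48 W


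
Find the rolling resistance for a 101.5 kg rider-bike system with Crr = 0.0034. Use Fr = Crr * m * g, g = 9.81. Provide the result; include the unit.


m * g = 101.5 * 9.81 = 995.715 N
Fr = 0.0034 * 995.715 = 3.385 N

3.385 N


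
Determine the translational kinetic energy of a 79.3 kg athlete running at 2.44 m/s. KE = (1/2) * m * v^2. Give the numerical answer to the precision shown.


KE = 0.5 * m * v^2
= 0.5 * 79.3 * 2.44^2
= 0.5 * 79.3 * 5.9536
= 236.06 J

236.06 J


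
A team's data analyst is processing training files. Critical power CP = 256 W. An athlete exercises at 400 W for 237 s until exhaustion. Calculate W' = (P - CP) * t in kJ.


P - CP = 400 - 256 = 144 W
W' = 144 * 237 = 34128 J
= 34128 / 1000 = 34.128 kJ

34.128 kJ


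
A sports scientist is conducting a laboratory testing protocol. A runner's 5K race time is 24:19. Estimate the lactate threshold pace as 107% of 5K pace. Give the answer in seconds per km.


Total race time = 24*60 + 19 = 1459 seconds
5K pace = 1459 / 5 = 291.8 sec/km
LT pace = 291.8 * 1.07 = 312.23 sec/km

312.23 s/km


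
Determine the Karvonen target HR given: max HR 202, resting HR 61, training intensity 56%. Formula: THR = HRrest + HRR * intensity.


HRR = HRmax - HRrest = 202 - 61 = 141
THR = 61 + 141 * 0.56
= 139.96 bpm

139.96 bpm


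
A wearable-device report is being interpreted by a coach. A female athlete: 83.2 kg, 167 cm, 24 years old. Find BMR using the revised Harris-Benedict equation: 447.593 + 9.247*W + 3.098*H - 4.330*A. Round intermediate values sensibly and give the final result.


Intercept = 447.593
Weight contribution = 9.247 * 83.2 = 769.3504
Height contribution = 3.098 * 167 = 517.366
Age contribution = 4.33 * 24 = 103.92
BMR = 447.593 + 769.3504 + 517.366 - 103.92
= 1630.39 kcal/day

1630.39 kcal/day


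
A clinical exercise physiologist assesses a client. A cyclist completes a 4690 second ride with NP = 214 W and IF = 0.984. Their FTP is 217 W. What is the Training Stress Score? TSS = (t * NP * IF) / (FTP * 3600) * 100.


t * NP * IF = 4690 * 214 * 0.984 = 987601.44
FTP * 3600 = 781200
TSS = (987601.44 / 781200) * 100 = 126.42

126.42 TSS


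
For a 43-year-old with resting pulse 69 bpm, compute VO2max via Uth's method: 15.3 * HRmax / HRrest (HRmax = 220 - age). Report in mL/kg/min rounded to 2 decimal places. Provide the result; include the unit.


Step 1: HRmax = 220 - 43 = 177 bpm
Step 2: Ratio = 177 / 69 = 2.5652
Step 3: VO2max = 15.3 * 2.5652 = 39.25 mL/kg/min

39.25 mL/kg/min


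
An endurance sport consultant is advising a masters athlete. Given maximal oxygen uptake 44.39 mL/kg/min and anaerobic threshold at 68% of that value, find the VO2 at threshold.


Percentage as decimal = 0.68
VO2 at AT = 44.39 * 0.68 = 30.19 mL/kg/min

30.19 mL/kg/min


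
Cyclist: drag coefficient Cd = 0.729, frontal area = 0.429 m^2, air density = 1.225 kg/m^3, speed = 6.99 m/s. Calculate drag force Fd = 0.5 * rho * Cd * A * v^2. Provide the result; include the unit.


v^2 = 6.99^2 = 48.8601
Fd = 0.5 * 1.225 * 0.729 * 0.429 * 48.8601
= 9.359 N

9.359 N


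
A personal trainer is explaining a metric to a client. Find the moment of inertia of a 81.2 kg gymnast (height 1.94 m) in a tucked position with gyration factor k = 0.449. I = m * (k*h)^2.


Radius of gyration = 0.449 * 1.94 = 0.87106 m
I = 81.2 * 0.87106^2
= 81.2 * 0.758746
= 61.61 kg*m^2

61.61 kg*m^2


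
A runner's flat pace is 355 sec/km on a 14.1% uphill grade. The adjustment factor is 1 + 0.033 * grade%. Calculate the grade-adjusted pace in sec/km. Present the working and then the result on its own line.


Factor = 1 + 0.033 * 14.1 = 1.4653
Adjusted pace = 355 * 1.4653
= 520.18 sec/km

520.18 s/km


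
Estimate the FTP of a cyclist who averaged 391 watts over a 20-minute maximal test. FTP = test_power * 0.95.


FTP = 391 * 0.95 = 371.45 W

371.45 W


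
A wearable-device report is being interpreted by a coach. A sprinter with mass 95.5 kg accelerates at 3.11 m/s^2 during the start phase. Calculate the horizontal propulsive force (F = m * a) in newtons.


F = m * a
= 95.5 * 3.11
= 297.01 N

297.01 N


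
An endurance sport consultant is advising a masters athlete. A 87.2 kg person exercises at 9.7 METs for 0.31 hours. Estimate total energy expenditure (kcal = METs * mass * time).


Energy = METs * mass(kg) * time(h)
= 9.7 * 87.2 * 0.31
= 262.21 kcal

262.21 kcal


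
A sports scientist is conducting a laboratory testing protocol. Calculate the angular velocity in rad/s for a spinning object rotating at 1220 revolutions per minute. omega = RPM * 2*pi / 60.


omega = RPM * 2*pi / 60
= 1220 * 6.28318531 / 60
= 127.758 rad/s

127.758 rad/s


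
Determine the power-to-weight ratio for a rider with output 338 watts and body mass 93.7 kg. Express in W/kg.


P/W = 338 / 93.7 = 3.607 W/kg

3.607 W/kg


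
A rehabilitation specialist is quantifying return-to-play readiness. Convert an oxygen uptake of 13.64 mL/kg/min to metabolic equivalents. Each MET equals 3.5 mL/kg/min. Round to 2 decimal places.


One MET = 3.5 mL/kg/min
Number of METs = 13.64 / 3.5
= 3.9 METs

3.9 METs


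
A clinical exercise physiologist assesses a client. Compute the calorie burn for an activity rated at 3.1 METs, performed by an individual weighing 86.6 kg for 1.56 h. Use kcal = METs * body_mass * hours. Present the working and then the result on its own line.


Product of METs and mass = 3.1 * 86.6 = 268.46
Total kcal = 268.46 * 1.56 = 418.8 kcal

418.8 kcal


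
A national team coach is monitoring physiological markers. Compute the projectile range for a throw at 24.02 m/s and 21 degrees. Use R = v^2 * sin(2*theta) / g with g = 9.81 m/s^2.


Two times the angle = 42 degrees
sin(42) = 0.669131
R = 576.9604 * 0.669131 / 9.81 = 39.354 m

39.354 m


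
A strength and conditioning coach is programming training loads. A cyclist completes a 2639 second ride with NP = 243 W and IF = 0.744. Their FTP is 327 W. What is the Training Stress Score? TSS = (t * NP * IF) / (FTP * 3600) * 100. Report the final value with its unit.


t * NP * IF = 2639 * 243 * 0.744 = 477110.088
FTP * 3600 = 1177200
TSS = (477110.088 / 1177200) * 100 = 40.53

40.53 TSS


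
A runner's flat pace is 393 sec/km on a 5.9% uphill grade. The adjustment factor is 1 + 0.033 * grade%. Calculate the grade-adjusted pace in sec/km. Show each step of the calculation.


Factor = 1 + 0.033 * 5.9 = 1.1947
Adjusted pace = 393 * 1.1947
= 469.52 sec/km

469.52 s/km


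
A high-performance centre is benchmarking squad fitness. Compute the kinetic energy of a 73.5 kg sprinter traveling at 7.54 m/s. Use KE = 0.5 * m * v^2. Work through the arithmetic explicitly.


Velocity squared = 56.8516
KE = 0.5 * 73.5 * 56.8516 = 2089.3 J

2089.3 J


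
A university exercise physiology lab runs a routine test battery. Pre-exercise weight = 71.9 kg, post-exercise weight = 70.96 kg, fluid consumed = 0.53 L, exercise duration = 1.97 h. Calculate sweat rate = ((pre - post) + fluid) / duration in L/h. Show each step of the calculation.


Weight loss = 71.9 - 70.96 = 0.94 kg (approx L)
Total sweat = 0.94 + 0.53 = 1.47 L
Sweat rate = 1.47 / 1.97 = 0.746 L/h

0.746 L/h


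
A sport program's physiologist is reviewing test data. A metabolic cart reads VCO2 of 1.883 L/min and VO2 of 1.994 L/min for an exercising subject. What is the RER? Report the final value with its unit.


RER = VCO2 / VO2 = 1.883 / 1.994 = 0.9443

0.9443


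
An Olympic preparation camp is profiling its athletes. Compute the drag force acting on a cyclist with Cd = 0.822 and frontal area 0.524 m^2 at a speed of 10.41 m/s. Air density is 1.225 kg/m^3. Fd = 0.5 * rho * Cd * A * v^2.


Step 1: v^2 = 108.3681
Step 2: Fd = 0.5 * 1.225 * 0.822 * 0.524 * 108.3681
= 28.59 N

28.59 N


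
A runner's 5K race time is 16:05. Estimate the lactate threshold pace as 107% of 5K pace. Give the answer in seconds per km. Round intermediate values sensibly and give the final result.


Total race time = 16*60 + 5 = 965 seconds
5K pace = 965 / 5 = 193.0 sec/km
LT pace = 193.0 * 1.07 = 206.51 sec/km

206.51 s/km


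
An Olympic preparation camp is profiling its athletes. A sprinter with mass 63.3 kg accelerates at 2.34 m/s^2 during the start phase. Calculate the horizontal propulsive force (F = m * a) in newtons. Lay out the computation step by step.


F = m * a
= 63.3 * 2.34
= 148.12 N

148.12 N


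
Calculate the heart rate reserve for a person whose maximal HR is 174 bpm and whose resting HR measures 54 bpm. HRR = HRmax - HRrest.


HRmax = 174 bpm
HRrest = 54 bpm
HRR = 174 - 54 = 120 bpm

120 bpm


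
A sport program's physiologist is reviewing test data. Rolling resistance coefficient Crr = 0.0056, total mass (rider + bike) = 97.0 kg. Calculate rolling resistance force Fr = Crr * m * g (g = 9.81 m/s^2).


Fr = Crr * m * g
= 0.0056 * 97.0 * 9.81
= 5.329 N

5.329 N


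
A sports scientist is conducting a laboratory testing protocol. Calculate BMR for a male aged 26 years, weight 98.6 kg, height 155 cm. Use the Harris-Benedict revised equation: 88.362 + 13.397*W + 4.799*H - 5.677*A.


Substituting values:
W term = 13.397 * 98.6 = 1320.9442
H term = 4.799 * 155 = 743.845
A term = 5.677 * 26 = 147.602
BMR = 2005.55 kcal/day

2005.55 kcal/day


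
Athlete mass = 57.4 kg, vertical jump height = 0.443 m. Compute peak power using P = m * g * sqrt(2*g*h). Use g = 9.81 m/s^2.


sqrt(2 * 9.81 * 0.443) = sqrt(8.69166) = 2.948162 m/s
P = 57.4 * 9.81 * 2.948162
= 1660.09 W

1660.09 W


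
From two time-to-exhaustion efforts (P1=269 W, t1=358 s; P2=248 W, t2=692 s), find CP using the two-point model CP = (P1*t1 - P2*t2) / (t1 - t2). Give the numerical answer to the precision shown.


Work in trial 1 = 96302 J
Work in trial 2 = 171616 J
Delta work = -75314 J
Delta time = -334 s
CP = -75314 / -334 = 225.49 W

225.49 W


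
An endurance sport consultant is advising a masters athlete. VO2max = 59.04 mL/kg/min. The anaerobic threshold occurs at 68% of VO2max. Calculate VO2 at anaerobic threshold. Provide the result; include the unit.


AT fraction = 68 / 100 = 0.68
AT VO2 = 59.04 * 0.68
= 40.15 mL/kg/min

40.15 mL/kg/min


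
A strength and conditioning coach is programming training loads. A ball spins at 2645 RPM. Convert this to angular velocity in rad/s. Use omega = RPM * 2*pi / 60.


omega = 2645 * 2 * pi / 60
= 2645 * 6.28318531 / 60
= 16619.025 / 60
= 276.984 rad/s

276.984 rad/s


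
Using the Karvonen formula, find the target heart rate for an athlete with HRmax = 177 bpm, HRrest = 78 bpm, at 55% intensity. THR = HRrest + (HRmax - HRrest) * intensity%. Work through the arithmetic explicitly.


HRR = 177 - 78 = 99
THR = 78 + 99 * 0.55
= 78 + 54.45
= 132.45 bpm

132.45 bpm


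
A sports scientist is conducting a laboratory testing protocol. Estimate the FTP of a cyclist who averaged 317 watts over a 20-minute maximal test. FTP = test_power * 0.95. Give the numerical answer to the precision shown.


FTP = 317 * 0.95 = 301.15 W

301.15 W


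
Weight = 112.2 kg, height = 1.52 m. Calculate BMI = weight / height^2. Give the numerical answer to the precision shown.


height^2 = 1.52^2 = 2.3104
BMI = 112.2 / 2.3104 = 48.56 kg/m^2

48.56 kg/m^2


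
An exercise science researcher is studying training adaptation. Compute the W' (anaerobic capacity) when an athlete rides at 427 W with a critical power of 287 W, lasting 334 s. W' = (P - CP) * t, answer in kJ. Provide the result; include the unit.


Above-CP power = 140 W
Duration = 334 s
W' = 140 * 334 = 46760 J
Convert: 46760 / 1000 = 46.76 kJ

46.76 kJ


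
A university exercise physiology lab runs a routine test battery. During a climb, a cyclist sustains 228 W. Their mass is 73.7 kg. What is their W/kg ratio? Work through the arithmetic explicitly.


Power-to-weight = 228 W / 73.7 kg
= 3.094 W/kg

3.094 W/kg


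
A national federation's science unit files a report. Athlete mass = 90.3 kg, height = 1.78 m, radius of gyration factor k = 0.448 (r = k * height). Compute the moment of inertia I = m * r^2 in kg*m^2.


r = k * height = 0.448 * 1.78 = 0.79744 m
r^2 = 0.79744^2 = 0.635911
I = 90.3 * 0.635911 = 57.423 kg*m^2

57.423 kg*m^2


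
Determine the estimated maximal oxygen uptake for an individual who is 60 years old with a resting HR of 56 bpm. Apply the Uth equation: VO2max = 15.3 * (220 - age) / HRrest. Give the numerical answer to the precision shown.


HRmax = 220 - 60 = 160
VO2max = 15.3 * (160 / 56)
= 15.3 * 2.8571
= 43.71 mL/kg/min

43.71 mL/kg/min


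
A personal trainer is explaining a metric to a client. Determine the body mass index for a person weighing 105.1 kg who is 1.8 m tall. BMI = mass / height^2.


BMI = mass / height^2
= 105.1 / 1.8^2
= 105.1 / 3.24
= 32.44 kg/m^2

32.44 kg/m^2


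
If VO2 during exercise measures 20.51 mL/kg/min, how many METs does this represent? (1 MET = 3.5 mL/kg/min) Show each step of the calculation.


METs = VO2 / 3.5 = 20.51 / 3.5 = 5.86

5.86 METs


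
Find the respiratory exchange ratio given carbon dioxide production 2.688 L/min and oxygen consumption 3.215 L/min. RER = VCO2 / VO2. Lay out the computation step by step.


VCO2 = 2.688 L/min
VO2 = 3.215 L/min
RER = 2.688 / 3.215 = 0.8361

0.8361


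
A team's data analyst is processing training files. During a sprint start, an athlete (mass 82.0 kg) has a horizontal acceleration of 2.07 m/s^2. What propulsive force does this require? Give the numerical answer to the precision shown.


Propulsive force = mass * acceleration
= 82.0 kg * 2.07 m/s^2
= 169.74 N

169.74 N


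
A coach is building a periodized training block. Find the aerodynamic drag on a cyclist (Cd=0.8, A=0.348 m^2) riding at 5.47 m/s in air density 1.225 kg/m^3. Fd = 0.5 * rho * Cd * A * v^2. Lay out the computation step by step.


Fd = 0.5 * 1.225 * 0.8 * 0.348 * 5.47^2
= 0.5 * 1.225 * 0.8 * 0.348 * 29.9209
= 5.102 N

5.102 N


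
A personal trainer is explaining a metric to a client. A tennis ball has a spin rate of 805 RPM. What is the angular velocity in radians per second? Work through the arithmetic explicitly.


Convert RPM to rad/s: multiply by 2*pi and divide by 60
omega = 805 * 2 * pi / 60
= 84.299 rad/s

84.299 rad/s


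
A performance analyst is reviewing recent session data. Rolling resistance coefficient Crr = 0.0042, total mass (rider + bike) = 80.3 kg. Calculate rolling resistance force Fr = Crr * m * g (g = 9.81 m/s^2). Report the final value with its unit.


Fr = Crr * m * g
= 0.0042 * 80.3 * 9.81
= 3.309 N

3.309 N


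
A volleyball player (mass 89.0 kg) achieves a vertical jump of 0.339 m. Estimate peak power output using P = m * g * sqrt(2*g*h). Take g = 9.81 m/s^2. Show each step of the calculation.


2 * g * h = 2 * 9.81 * 0.339 = 6.65118
sqrt(6.65118) = 2.578988 m/s
P = 89.0 * 9.81 * 2.578988 = 2251.69 W

2251.69 W


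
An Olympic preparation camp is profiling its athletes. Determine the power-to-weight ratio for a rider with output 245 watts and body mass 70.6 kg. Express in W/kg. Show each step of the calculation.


P/W = 245 / 70.6 = 3.47 W/kg

3.47 W/kg


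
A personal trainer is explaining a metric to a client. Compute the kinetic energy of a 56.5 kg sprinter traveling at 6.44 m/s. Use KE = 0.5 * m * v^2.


Velocity squared = 41.4736
KE = 0.5 * 56.5 * 41.4736 = 1171.63 J

1171.63 J


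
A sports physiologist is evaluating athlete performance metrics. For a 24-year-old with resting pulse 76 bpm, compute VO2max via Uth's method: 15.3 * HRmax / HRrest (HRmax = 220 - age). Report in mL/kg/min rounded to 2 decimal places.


Step 1: HRmax = 220 - 24 = 196 bpm
Step 2: Ratio = 196 / 76 = 2.5789
Step 3: VO2max = 15.3 * 2.5789 = 39.46 mL/kg/min

39.46 mL/kg/min


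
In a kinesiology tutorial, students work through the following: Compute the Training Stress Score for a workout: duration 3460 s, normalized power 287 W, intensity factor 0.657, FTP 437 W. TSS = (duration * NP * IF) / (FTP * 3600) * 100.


Product = 3460 * 287 * 0.657 = 652414.14
Base = 437 * 3600 = 1573200
TSS = 652414.14 / 1573200 * 100 = 41.47

41.47 TSS


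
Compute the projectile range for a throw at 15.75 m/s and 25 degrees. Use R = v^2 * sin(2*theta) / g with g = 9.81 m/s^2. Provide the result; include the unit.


Two times the angle = 50 degrees
sin(50) = 0.766044
R = 248.0625 * 0.766044 / 9.81 = 19.371 m

19.371 m


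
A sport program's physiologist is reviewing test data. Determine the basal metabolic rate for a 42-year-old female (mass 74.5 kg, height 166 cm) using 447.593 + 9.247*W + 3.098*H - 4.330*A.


BMR = 447.593 + 9.247*74.5 + 3.098*166 - 4.330*42
= 1468.9 kcal/day

1468.9 kcal/day


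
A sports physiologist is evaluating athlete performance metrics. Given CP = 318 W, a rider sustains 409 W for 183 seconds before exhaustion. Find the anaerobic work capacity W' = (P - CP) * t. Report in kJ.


Excess power = 409 - 318 = 91 W
Work above CP = 91 * 183 = 16653 J
W' = 16.653 kJ

16.653 kJ


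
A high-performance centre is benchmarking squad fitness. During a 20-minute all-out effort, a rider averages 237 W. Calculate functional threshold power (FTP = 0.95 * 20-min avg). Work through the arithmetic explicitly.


FTP = 0.95 * 237
= 225.15 W

225.15 W


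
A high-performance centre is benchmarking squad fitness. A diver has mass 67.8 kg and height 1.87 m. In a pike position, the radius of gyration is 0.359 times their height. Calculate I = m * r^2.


r = 0.359 * 1.87 = 0.67133 m
I = m * r^2 = 67.8 * 0.450684 = 30.556 kg*m^2

30.556 kg*m^2


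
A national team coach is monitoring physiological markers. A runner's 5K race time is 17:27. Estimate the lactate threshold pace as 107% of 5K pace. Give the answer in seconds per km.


Total race time = 17*60 + 27 = 1047 seconds
5K pace = 1047 / 5 = 209.4 sec/km
LT pace = 209.4 * 1.07 = 224.06 sec/km

224.06 s/km


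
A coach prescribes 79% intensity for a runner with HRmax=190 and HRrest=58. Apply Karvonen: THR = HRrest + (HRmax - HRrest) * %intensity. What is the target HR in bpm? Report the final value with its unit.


Heart rate reserve = 190 - 58 = 132
Intensity fraction = 79 / 100 = 0.79
THR = 58 + 132 * 0.79 = 162.28 bpm

162.28 bpm


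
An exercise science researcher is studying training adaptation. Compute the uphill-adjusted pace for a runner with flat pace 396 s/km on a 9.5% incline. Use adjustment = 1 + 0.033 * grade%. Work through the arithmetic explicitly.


Adjustment factor = 1 + 0.033 * 9.5 = 1.3135
Grade-adjusted pace = 396 * 1.3135 = 520.15 s/km

520.15 s/km


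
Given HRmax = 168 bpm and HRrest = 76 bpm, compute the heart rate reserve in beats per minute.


Heart rate reserve = maximum HR minus resting HR
HRR = 168 - 76 = 92 bpm

92 bpm


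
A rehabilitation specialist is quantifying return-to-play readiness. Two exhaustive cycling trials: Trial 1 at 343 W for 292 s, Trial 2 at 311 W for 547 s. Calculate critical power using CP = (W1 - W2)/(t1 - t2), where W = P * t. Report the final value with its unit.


W1 = 343 * 292 = 100156 J
W2 = 311 * 547 = 170117 J
CP = (100156 - 170117) / (292 - 547)
= -69961 / -255
= 274.36 W

274.36 W


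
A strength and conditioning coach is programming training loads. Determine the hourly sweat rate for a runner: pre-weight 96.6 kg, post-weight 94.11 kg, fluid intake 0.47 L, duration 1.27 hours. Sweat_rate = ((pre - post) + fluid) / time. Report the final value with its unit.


Mass lost = 96.6 - 94.11 = 2.49 kg
Add fluid consumed: 2.49 + 0.47 = 2.96 L total sweat
Sweat rate = 2.96 / 1.27 = 2.331 L/h

2.331 L/h


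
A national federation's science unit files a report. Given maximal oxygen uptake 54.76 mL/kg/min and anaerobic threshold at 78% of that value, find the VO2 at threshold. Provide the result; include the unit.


Percentage as decimal = 0.78
VO2 at AT = 54.76 * 0.78 = 42.71 mL/kg/min

42.71 mL/kg/min


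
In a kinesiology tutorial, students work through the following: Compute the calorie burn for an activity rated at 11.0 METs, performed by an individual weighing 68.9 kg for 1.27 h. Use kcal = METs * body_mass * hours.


Product of METs and mass = 11.0 * 68.9 = 757.9
Total kcal = 757.9 * 1.27 = 962.53 kcal

962.53 kcal


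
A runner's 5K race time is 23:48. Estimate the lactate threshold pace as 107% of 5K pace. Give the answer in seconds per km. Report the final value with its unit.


Total race time = 23*60 + 48 = 1428 seconds
5K pace = 1428 / 5 = 285.6 sec/km
LT pace = 285.6 * 1.07 = 305.59 sec/km

305.59 s/km


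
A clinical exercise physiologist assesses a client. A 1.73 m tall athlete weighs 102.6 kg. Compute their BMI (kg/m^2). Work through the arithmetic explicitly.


height^2 = 2.9929 m^2
BMI = 102.6 / 2.9929 = 34.28 kg/m^2

34.28 kg/m^2


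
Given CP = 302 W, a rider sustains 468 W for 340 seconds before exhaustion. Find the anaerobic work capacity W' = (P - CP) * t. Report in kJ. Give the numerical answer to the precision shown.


Excess power = 468 - 302 = 166 W
Work above CP = 166 * 340 = 56440 J
W' = 56.44 kJ

56.44 kJ


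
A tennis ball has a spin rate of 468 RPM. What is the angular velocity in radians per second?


Convert RPM to rad/s: multiply by 2*pi and divide by 60
omega = 468 * 2 * pi / 60
= 49.009 rad/s

49.009 rad/s


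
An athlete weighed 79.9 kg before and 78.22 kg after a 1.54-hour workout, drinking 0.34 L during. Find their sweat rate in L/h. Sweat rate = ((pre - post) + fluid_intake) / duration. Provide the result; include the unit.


Body mass change = 1.68 kg
Total sweat loss = 1.68 + 0.34 = 2.02 L
Rate = 2.02 / 1.54 = 1.312 L/h

1.312 L/h


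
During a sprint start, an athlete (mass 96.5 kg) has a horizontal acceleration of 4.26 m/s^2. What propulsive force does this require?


Propulsive force = mass * acceleration
= 96.5 kg * 4.26 m/s^2
= 411.09 N

411.09 N


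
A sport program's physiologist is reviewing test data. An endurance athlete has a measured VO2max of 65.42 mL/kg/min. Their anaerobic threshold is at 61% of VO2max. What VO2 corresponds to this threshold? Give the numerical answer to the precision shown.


Anaerobic threshold VO2 = VO2max * 61%
= 65.42 * 0.61
= 39.91 mL/kg/min

39.91 mL/kg/min
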